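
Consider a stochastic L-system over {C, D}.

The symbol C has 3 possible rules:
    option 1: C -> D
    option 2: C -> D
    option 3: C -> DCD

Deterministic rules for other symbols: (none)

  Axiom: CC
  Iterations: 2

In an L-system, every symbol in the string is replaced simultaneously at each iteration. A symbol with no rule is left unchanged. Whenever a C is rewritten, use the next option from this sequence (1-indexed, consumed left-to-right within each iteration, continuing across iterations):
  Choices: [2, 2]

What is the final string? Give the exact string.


Answer: DD

Derivation:
Step 0: CC
Step 1: DD  (used choices [2, 2])
Step 2: DD  (used choices [])


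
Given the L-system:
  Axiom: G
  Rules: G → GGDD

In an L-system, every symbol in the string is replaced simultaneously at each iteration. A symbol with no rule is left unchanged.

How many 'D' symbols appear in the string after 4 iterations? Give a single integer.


Step 0: G  (0 'D')
Step 1: GGDD  (2 'D')
Step 2: GGDDGGDDDD  (6 'D')
Step 3: GGDDGGDDDDGGDDGGDDDDDD  (14 'D')
Step 4: GGDDGGDDDDGGDDGGDDDDDDGGDDGGDDDDGGDDGGDDDDDDDD  (30 'D')

Answer: 30


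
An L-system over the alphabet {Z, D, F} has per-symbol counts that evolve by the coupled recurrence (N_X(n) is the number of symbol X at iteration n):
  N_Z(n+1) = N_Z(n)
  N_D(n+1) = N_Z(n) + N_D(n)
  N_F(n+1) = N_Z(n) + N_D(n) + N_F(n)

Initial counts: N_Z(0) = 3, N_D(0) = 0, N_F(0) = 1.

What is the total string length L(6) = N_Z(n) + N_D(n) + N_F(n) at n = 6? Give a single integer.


Step 0: N_Z=3, N_D=0, N_F=1, L=4
Step 1: N_Z=3, N_D=3, N_F=4, L=10
Step 2: N_Z=3, N_D=6, N_F=10, L=19
Step 3: N_Z=3, N_D=9, N_F=19, L=31
Step 4: N_Z=3, N_D=12, N_F=31, L=46
Step 5: N_Z=3, N_D=15, N_F=46, L=64
Step 6: N_Z=3, N_D=18, N_F=64, L=85

Answer: 85


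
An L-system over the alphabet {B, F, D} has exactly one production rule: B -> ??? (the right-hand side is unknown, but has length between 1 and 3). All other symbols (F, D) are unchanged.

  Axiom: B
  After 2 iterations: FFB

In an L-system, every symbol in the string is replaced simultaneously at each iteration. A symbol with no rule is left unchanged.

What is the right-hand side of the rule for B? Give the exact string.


Answer: FB

Derivation:
Trying B -> FB:
  Step 0: B
  Step 1: FB
  Step 2: FFB
Matches the given result.


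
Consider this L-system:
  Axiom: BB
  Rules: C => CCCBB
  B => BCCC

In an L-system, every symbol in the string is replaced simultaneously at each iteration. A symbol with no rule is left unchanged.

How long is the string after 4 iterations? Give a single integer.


Step 0: length = 2
Step 1: length = 8
Step 2: length = 38
Step 3: length = 176
Step 4: length = 818

Answer: 818


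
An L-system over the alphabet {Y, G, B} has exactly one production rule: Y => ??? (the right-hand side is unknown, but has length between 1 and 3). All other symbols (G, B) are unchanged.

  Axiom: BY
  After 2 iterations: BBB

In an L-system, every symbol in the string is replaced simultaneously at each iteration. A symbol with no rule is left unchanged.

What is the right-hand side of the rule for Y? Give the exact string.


Answer: BB

Derivation:
Trying Y => BB:
  Step 0: BY
  Step 1: BBB
  Step 2: BBB
Matches the given result.


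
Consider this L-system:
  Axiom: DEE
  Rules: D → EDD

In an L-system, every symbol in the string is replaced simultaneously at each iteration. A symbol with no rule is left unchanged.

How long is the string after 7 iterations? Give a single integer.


Step 0: length = 3
Step 1: length = 5
Step 2: length = 9
Step 3: length = 17
Step 4: length = 33
Step 5: length = 65
Step 6: length = 129
Step 7: length = 257

Answer: 257


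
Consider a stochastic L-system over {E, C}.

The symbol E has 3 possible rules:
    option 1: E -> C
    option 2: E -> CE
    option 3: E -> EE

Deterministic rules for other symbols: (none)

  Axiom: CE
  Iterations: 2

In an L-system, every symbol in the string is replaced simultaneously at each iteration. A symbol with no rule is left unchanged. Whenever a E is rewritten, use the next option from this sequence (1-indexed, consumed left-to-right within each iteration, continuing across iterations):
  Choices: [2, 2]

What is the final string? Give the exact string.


Answer: CCCE

Derivation:
Step 0: CE
Step 1: CCE  (used choices [2])
Step 2: CCCE  (used choices [2])


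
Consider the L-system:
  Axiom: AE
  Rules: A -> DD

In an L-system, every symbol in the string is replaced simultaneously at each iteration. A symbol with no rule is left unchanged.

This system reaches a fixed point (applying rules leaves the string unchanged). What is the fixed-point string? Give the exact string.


Step 0: AE
Step 1: DDE
Step 2: DDE  (unchanged — fixed point at step 1)

Answer: DDE


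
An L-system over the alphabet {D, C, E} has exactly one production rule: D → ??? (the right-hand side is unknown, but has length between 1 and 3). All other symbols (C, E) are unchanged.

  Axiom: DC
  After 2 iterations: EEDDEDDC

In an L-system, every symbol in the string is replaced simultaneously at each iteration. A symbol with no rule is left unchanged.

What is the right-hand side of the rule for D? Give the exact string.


Trying D → EDD:
  Step 0: DC
  Step 1: EDDC
  Step 2: EEDDEDDC
Matches the given result.

Answer: EDD


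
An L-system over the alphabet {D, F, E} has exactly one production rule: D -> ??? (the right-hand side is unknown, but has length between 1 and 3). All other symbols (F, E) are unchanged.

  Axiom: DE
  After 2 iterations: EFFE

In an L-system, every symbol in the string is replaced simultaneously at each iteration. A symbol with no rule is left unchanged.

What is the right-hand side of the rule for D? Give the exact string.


Trying D -> EFF:
  Step 0: DE
  Step 1: EFFE
  Step 2: EFFE
Matches the given result.

Answer: EFF


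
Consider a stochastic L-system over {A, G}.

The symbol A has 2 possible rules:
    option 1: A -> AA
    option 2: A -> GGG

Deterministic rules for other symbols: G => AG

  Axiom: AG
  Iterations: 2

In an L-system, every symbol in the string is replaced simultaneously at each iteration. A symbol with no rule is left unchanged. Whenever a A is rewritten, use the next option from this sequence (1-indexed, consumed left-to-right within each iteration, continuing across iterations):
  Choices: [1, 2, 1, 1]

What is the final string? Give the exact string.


Answer: GGGAAAAAG

Derivation:
Step 0: AG
Step 1: AAAG  (used choices [1])
Step 2: GGGAAAAAG  (used choices [2, 1, 1])


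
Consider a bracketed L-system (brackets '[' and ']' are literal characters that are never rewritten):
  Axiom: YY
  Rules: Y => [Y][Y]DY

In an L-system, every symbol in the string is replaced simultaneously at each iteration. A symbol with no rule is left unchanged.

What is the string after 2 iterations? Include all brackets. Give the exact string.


Answer: [[Y][Y]DY][[Y][Y]DY]D[Y][Y]DY[[Y][Y]DY][[Y][Y]DY]D[Y][Y]DY

Derivation:
Step 0: YY
Step 1: [Y][Y]DY[Y][Y]DY
Step 2: [[Y][Y]DY][[Y][Y]DY]D[Y][Y]DY[[Y][Y]DY][[Y][Y]DY]D[Y][Y]DY


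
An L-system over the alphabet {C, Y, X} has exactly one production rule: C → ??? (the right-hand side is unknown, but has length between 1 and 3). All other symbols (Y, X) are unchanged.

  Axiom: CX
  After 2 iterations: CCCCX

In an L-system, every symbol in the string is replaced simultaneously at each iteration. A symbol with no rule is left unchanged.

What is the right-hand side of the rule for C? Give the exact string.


Answer: CC

Derivation:
Trying C → CC:
  Step 0: CX
  Step 1: CCX
  Step 2: CCCCX
Matches the given result.


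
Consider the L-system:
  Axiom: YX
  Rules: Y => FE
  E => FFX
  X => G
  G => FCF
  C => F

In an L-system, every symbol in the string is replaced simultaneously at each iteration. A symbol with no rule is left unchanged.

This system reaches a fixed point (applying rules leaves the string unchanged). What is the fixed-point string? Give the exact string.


Answer: FFFFFFFFF

Derivation:
Step 0: YX
Step 1: FEG
Step 2: FFFXFCF
Step 3: FFFGFFF
Step 4: FFFFCFFFF
Step 5: FFFFFFFFF
Step 6: FFFFFFFFF  (unchanged — fixed point at step 5)


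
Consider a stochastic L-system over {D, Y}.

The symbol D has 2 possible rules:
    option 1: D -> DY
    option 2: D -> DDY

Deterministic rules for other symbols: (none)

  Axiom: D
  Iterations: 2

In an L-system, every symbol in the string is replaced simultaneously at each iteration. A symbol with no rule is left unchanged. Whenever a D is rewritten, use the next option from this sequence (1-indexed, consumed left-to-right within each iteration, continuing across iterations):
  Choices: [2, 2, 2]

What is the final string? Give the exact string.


Answer: DDYDDYY

Derivation:
Step 0: D
Step 1: DDY  (used choices [2])
Step 2: DDYDDYY  (used choices [2, 2])


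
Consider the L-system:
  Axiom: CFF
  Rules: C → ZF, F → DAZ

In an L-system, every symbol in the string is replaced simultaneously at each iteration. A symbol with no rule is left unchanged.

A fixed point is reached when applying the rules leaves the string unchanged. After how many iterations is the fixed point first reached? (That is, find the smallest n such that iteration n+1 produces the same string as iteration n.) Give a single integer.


Answer: 2

Derivation:
Step 0: CFF
Step 1: ZFDAZDAZ
Step 2: ZDAZDAZDAZ
Step 3: ZDAZDAZDAZ  (unchanged — fixed point at step 2)


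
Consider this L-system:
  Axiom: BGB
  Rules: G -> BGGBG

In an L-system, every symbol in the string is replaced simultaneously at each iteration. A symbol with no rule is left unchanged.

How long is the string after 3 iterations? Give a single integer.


Step 0: length = 3
Step 1: length = 7
Step 2: length = 19
Step 3: length = 55

Answer: 55


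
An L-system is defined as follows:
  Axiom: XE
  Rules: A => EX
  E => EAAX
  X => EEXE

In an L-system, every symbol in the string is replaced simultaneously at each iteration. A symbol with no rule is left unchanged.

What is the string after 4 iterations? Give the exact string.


Step 0: XE
Step 1: EEXEEAAX
Step 2: EAAXEAAXEEXEEAAXEAAXEXEXEEXE
Step 3: EAAXEXEXEEXEEAAXEXEXEEXEEAAXEAAXEEXEEAAXEAAXEXEXEEXEEAAXEXEXEEXEEAAXEEXEEAAXEEXEEAAXEAAXEEXEEAAX
Step 4: EAAXEXEXEEXEEAAXEEXEEAAXEEXEEAAXEAAXEEXEEAAXEAAXEXEXEEXEEAAXEEXEEAAXEEXEEAAXEAAXEEXEEAAXEAAXEXEXEEXEEAAXEXEXEEXEEAAXEAAXEEXEEAAXEAAXEXEXEEXEEAAXEXEXEEXEEAAXEEXEEAAXEEXEEAAXEAAXEEXEEAAXEAAXEXEXEEXEEAAXEEXEEAAXEEXEEAAXEAAXEEXEEAAXEAAXEXEXEEXEEAAXEAAXEEXEEAAXEAAXEXEXEEXEEAAXEAAXEEXEEAAXEAAXEXEXEEXEEAAXEXEXEEXEEAAXEAAXEEXEEAAXEAAXEXEXEEXE

Answer: EAAXEXEXEEXEEAAXEEXEEAAXEEXEEAAXEAAXEEXEEAAXEAAXEXEXEEXEEAAXEEXEEAAXEEXEEAAXEAAXEEXEEAAXEAAXEXEXEEXEEAAXEXEXEEXEEAAXEAAXEEXEEAAXEAAXEXEXEEXEEAAXEXEXEEXEEAAXEEXEEAAXEEXEEAAXEAAXEEXEEAAXEAAXEXEXEEXEEAAXEEXEEAAXEEXEEAAXEAAXEEXEEAAXEAAXEXEXEEXEEAAXEAAXEEXEEAAXEAAXEXEXEEXEEAAXEAAXEEXEEAAXEAAXEXEXEEXEEAAXEXEXEEXEEAAXEAAXEEXEEAAXEAAXEXEXEEXE


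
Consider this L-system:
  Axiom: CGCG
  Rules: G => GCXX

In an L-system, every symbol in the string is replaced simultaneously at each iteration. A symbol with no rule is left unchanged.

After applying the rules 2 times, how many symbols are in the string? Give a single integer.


Answer: 16

Derivation:
Step 0: length = 4
Step 1: length = 10
Step 2: length = 16


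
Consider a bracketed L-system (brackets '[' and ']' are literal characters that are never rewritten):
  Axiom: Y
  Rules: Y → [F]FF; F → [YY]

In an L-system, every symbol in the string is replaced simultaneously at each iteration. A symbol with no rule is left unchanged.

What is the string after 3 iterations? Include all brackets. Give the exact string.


Step 0: Y
Step 1: [F]FF
Step 2: [[YY]][YY][YY]
Step 3: [[[F]FF[F]FF]][[F]FF[F]FF][[F]FF[F]FF]

Answer: [[[F]FF[F]FF]][[F]FF[F]FF][[F]FF[F]FF]


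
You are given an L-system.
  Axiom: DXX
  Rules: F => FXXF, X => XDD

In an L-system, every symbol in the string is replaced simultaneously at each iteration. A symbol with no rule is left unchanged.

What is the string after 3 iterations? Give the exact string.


Answer: DXDDDDDDXDDDDDD

Derivation:
Step 0: DXX
Step 1: DXDDXDD
Step 2: DXDDDDXDDDD
Step 3: DXDDDDDDXDDDDDD


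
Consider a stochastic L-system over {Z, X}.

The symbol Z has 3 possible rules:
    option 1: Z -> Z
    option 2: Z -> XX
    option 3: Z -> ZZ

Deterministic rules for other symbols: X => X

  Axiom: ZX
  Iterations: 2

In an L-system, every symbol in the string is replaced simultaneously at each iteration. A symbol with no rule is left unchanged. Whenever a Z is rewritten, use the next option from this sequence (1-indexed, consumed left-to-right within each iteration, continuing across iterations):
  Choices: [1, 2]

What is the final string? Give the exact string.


Answer: XXX

Derivation:
Step 0: ZX
Step 1: ZX  (used choices [1])
Step 2: XXX  (used choices [2])


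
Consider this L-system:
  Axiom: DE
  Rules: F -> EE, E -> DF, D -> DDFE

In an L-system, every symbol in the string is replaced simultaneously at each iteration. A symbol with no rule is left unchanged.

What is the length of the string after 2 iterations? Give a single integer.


Answer: 18

Derivation:
Step 0: length = 2
Step 1: length = 6
Step 2: length = 18


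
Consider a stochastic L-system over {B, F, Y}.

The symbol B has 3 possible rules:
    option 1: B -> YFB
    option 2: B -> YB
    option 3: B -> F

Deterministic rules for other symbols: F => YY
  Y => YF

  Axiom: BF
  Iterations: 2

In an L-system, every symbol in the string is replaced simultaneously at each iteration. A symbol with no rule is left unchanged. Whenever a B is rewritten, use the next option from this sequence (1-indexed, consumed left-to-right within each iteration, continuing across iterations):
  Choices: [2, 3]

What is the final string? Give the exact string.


Step 0: BF
Step 1: YBYY  (used choices [2])
Step 2: YFFYFYF  (used choices [3])

Answer: YFFYFYF


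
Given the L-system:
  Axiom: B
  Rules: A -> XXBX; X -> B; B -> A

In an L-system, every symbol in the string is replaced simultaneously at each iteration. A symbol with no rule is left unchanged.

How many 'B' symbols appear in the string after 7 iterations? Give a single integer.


Answer: 9

Derivation:
Step 0: B  (1 'B')
Step 1: A  (0 'B')
Step 2: XXBX  (1 'B')
Step 3: BBAB  (3 'B')
Step 4: AAXXBXA  (1 'B')
Step 5: XXBXXXBXBBABXXBX  (6 'B')
Step 6: BBABBBABAAXXBXABBAB  (10 'B')
Step 7: AAXXBXAAAXXBXAXXBXXXBXBBABXXBXAAXXBXA  (9 'B')


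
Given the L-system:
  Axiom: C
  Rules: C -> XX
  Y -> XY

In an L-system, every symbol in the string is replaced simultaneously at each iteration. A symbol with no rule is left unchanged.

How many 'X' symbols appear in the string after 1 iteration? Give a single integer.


Step 0: C  (0 'X')
Step 1: XX  (2 'X')

Answer: 2


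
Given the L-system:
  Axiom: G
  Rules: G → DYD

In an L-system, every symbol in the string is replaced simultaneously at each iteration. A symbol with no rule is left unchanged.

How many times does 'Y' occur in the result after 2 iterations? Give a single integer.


Step 0: G  (0 'Y')
Step 1: DYD  (1 'Y')
Step 2: DYD  (1 'Y')

Answer: 1


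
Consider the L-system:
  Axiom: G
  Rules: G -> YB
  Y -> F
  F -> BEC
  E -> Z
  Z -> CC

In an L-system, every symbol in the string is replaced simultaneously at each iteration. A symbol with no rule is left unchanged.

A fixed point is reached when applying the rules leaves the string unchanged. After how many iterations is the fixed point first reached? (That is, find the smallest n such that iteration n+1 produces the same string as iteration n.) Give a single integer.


Answer: 5

Derivation:
Step 0: G
Step 1: YB
Step 2: FB
Step 3: BECB
Step 4: BZCB
Step 5: BCCCB
Step 6: BCCCB  (unchanged — fixed point at step 5)


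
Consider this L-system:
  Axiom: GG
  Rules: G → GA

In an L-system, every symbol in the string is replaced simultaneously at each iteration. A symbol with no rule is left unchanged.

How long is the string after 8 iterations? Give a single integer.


Answer: 18

Derivation:
Step 0: length = 2
Step 1: length = 4
Step 2: length = 6
Step 3: length = 8
Step 4: length = 10
Step 5: length = 12
Step 6: length = 14
Step 7: length = 16
Step 8: length = 18


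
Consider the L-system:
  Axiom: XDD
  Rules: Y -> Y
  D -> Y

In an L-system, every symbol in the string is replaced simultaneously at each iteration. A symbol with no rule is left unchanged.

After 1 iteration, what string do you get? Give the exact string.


Step 0: XDD
Step 1: XYY

Answer: XYY


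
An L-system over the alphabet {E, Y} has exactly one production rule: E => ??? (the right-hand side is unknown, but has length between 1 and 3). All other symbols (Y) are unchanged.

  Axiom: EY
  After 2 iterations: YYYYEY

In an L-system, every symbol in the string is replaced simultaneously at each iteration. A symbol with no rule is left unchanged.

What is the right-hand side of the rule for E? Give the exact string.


Answer: YYE

Derivation:
Trying E => YYE:
  Step 0: EY
  Step 1: YYEY
  Step 2: YYYYEY
Matches the given result.


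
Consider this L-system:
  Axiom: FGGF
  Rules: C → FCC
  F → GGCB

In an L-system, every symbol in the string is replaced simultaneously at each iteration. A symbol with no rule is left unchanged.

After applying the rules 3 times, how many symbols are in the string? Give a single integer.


Answer: 28

Derivation:
Step 0: length = 4
Step 1: length = 10
Step 2: length = 14
Step 3: length = 28


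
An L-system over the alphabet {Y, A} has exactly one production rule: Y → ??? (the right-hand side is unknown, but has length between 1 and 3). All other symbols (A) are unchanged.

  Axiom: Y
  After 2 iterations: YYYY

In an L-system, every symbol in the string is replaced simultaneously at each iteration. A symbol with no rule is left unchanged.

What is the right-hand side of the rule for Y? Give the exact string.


Answer: YY

Derivation:
Trying Y → YY:
  Step 0: Y
  Step 1: YY
  Step 2: YYYY
Matches the given result.


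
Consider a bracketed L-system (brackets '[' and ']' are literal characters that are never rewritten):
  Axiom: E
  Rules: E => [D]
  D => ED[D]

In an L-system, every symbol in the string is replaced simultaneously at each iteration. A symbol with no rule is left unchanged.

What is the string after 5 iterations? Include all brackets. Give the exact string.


Answer: [[[D]ED[D][ED[D]]][ED[D]][D]ED[D][ED[D]][[D]ED[D][ED[D]]][[ED[D]][D]ED[D][ED[D]][[D]ED[D][ED[D]]]]]

Derivation:
Step 0: E
Step 1: [D]
Step 2: [ED[D]]
Step 3: [[D]ED[D][ED[D]]]
Step 4: [[ED[D]][D]ED[D][ED[D]][[D]ED[D][ED[D]]]]
Step 5: [[[D]ED[D][ED[D]]][ED[D]][D]ED[D][ED[D]][[D]ED[D][ED[D]]][[ED[D]][D]ED[D][ED[D]][[D]ED[D][ED[D]]]]]


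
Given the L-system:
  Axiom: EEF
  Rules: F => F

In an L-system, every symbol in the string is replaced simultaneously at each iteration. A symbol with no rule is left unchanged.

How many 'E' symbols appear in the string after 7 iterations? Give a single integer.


Answer: 2

Derivation:
Step 0: EEF  (2 'E')
Step 1: EEF  (2 'E')
Step 2: EEF  (2 'E')
Step 3: EEF  (2 'E')
Step 4: EEF  (2 'E')
Step 5: EEF  (2 'E')
Step 6: EEF  (2 'E')
Step 7: EEF  (2 'E')


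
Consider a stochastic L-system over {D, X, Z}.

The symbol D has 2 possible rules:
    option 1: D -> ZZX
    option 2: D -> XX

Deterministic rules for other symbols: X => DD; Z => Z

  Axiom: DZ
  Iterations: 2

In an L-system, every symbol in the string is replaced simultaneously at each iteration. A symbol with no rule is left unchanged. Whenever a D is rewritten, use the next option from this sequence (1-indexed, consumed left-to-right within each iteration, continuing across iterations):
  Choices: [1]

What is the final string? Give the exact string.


Answer: ZZDDZ

Derivation:
Step 0: DZ
Step 1: ZZXZ  (used choices [1])
Step 2: ZZDDZ  (used choices [])


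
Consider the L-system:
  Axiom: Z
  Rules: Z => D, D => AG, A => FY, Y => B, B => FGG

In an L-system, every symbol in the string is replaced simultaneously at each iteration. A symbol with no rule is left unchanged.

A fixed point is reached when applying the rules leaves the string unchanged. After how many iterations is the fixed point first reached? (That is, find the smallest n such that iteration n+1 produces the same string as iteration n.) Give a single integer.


Step 0: Z
Step 1: D
Step 2: AG
Step 3: FYG
Step 4: FBG
Step 5: FFGGG
Step 6: FFGGG  (unchanged — fixed point at step 5)

Answer: 5


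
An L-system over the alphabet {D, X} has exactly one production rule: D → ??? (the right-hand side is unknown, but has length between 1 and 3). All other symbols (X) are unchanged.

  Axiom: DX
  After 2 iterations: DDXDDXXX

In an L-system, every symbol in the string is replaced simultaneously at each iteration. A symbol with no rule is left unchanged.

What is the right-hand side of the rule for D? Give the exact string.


Trying D → DDX:
  Step 0: DX
  Step 1: DDXX
  Step 2: DDXDDXXX
Matches the given result.

Answer: DDX


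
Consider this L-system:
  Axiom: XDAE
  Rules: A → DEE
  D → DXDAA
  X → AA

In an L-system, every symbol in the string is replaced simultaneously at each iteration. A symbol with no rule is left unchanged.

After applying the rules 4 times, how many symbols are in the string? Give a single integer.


Answer: 265

Derivation:
Step 0: length = 4
Step 1: length = 11
Step 2: length = 32
Step 3: length = 91
Step 4: length = 265


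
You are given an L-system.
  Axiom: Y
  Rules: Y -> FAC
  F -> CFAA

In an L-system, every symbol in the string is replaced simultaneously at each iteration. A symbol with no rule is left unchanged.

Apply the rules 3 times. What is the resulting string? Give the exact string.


Answer: CCFAAAAAC

Derivation:
Step 0: Y
Step 1: FAC
Step 2: CFAAAC
Step 3: CCFAAAAAC


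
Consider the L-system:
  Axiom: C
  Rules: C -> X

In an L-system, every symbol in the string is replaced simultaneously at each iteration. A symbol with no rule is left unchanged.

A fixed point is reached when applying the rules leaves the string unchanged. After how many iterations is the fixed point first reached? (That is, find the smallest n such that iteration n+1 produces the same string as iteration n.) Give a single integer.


Step 0: C
Step 1: X
Step 2: X  (unchanged — fixed point at step 1)

Answer: 1


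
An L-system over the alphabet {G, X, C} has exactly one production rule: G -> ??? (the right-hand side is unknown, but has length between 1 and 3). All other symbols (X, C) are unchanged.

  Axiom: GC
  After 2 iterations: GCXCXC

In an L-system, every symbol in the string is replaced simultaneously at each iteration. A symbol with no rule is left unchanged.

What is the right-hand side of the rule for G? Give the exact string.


Answer: GCX

Derivation:
Trying G -> GCX:
  Step 0: GC
  Step 1: GCXC
  Step 2: GCXCXC
Matches the given result.


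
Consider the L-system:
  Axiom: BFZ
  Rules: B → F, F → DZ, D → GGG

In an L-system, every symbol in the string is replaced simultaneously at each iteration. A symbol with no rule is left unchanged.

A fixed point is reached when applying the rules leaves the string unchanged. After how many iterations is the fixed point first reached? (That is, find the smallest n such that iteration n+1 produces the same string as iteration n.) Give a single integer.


Answer: 3

Derivation:
Step 0: BFZ
Step 1: FDZZ
Step 2: DZGGGZZ
Step 3: GGGZGGGZZ
Step 4: GGGZGGGZZ  (unchanged — fixed point at step 3)


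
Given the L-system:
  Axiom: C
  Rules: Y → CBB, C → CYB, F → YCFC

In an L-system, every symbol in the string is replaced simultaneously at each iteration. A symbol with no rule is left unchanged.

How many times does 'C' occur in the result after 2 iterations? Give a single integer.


Answer: 2

Derivation:
Step 0: C  (1 'C')
Step 1: CYB  (1 'C')
Step 2: CYBCBBB  (2 'C')


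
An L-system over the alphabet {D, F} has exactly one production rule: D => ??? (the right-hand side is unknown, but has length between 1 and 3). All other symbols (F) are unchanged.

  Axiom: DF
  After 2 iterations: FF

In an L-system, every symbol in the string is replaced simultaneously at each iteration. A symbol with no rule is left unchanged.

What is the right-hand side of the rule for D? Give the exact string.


Trying D => F:
  Step 0: DF
  Step 1: FF
  Step 2: FF
Matches the given result.

Answer: F


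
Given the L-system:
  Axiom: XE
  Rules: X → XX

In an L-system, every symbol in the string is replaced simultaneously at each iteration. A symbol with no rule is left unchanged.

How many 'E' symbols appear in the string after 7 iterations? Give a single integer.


Answer: 1

Derivation:
Step 0: XE  (1 'E')
Step 1: XXE  (1 'E')
Step 2: XXXXE  (1 'E')
Step 3: XXXXXXXXE  (1 'E')
Step 4: XXXXXXXXXXXXXXXXE  (1 'E')
Step 5: XXXXXXXXXXXXXXXXXXXXXXXXXXXXXXXXE  (1 'E')
Step 6: XXXXXXXXXXXXXXXXXXXXXXXXXXXXXXXXXXXXXXXXXXXXXXXXXXXXXXXXXXXXXXXXE  (1 'E')
Step 7: XXXXXXXXXXXXXXXXXXXXXXXXXXXXXXXXXXXXXXXXXXXXXXXXXXXXXXXXXXXXXXXXXXXXXXXXXXXXXXXXXXXXXXXXXXXXXXXXXXXXXXXXXXXXXXXXXXXXXXXXXXXXXXXXE  (1 'E')


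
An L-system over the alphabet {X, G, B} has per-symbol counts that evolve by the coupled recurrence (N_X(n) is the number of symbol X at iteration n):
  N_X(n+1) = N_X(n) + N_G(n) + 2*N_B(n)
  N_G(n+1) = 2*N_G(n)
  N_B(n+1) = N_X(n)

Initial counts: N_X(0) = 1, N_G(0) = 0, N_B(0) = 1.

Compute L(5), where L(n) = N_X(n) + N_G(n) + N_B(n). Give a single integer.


Step 0: N_X=1, N_G=0, N_B=1, L=2
Step 1: N_X=3, N_G=0, N_B=1, L=4
Step 2: N_X=5, N_G=0, N_B=3, L=8
Step 3: N_X=11, N_G=0, N_B=5, L=16
Step 4: N_X=21, N_G=0, N_B=11, L=32
Step 5: N_X=43, N_G=0, N_B=21, L=64

Answer: 64


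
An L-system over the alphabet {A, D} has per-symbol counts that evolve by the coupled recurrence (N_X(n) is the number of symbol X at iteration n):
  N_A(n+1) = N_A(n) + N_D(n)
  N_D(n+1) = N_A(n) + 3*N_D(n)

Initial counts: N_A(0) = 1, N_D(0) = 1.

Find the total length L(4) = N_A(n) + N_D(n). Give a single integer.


Step 0: N_A=1, N_D=1, L=2
Step 1: N_A=2, N_D=4, L=6
Step 2: N_A=6, N_D=14, L=20
Step 3: N_A=20, N_D=48, L=68
Step 4: N_A=68, N_D=164, L=232

Answer: 232


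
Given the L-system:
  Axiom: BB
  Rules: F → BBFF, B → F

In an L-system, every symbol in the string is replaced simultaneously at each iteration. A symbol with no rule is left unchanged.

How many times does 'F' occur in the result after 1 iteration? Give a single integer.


Step 0: BB  (0 'F')
Step 1: FF  (2 'F')

Answer: 2


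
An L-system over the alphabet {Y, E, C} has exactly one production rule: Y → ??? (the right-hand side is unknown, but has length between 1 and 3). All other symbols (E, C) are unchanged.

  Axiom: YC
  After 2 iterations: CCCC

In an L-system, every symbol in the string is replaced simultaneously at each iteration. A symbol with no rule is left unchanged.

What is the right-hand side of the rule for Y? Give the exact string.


Trying Y → CCC:
  Step 0: YC
  Step 1: CCCC
  Step 2: CCCC
Matches the given result.

Answer: CCC


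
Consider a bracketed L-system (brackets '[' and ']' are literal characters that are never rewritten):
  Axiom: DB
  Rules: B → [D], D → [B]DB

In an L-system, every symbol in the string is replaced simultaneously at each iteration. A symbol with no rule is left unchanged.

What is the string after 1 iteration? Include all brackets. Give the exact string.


Answer: [B]DB[D]

Derivation:
Step 0: DB
Step 1: [B]DB[D]


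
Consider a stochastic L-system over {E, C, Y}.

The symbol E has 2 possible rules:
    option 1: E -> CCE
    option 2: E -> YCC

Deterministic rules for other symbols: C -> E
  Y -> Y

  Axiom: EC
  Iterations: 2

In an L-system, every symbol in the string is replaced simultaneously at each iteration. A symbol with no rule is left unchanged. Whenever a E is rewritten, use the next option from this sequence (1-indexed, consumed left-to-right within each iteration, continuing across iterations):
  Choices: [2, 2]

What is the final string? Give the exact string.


Step 0: EC
Step 1: YCCE  (used choices [2])
Step 2: YEEYCC  (used choices [2])

Answer: YEEYCC


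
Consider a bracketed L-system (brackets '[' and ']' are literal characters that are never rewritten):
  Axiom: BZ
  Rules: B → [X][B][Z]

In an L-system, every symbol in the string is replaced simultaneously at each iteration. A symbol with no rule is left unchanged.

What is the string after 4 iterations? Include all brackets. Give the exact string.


Step 0: BZ
Step 1: [X][B][Z]Z
Step 2: [X][[X][B][Z]][Z]Z
Step 3: [X][[X][[X][B][Z]][Z]][Z]Z
Step 4: [X][[X][[X][[X][B][Z]][Z]][Z]][Z]Z

Answer: [X][[X][[X][[X][B][Z]][Z]][Z]][Z]Z


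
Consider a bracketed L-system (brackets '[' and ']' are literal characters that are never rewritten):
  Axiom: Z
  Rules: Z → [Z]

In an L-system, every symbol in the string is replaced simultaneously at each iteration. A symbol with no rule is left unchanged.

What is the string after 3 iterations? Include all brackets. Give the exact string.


Step 0: Z
Step 1: [Z]
Step 2: [[Z]]
Step 3: [[[Z]]]

Answer: [[[Z]]]


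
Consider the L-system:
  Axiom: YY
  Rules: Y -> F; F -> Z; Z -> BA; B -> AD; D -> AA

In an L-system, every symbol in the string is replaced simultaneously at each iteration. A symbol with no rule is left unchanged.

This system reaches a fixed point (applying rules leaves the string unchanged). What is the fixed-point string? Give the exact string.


Answer: AAAAAAAA

Derivation:
Step 0: YY
Step 1: FF
Step 2: ZZ
Step 3: BABA
Step 4: ADAADA
Step 5: AAAAAAAA
Step 6: AAAAAAAA  (unchanged — fixed point at step 5)


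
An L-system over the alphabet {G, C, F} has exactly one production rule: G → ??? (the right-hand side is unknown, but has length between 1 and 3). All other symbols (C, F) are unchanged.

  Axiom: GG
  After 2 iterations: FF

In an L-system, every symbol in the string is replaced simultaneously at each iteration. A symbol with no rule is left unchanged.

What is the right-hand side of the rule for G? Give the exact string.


Answer: F

Derivation:
Trying G → F:
  Step 0: GG
  Step 1: FF
  Step 2: FF
Matches the given result.


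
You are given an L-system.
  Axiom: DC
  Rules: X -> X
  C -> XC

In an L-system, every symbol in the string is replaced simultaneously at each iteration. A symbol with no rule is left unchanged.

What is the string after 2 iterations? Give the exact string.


Step 0: DC
Step 1: DXC
Step 2: DXXC

Answer: DXXC


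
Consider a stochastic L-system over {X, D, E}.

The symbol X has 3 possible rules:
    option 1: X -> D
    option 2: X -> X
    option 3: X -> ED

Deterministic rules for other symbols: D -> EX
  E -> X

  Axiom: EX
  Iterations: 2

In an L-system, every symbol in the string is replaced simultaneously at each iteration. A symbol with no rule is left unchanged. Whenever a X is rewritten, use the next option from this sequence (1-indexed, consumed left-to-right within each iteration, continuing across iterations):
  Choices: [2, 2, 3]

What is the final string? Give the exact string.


Step 0: EX
Step 1: XX  (used choices [2])
Step 2: XED  (used choices [2, 3])

Answer: XED


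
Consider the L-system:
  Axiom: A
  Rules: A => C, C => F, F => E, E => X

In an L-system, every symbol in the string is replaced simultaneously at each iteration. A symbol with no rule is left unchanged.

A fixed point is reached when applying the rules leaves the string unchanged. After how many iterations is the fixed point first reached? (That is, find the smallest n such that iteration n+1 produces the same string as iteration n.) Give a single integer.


Step 0: A
Step 1: C
Step 2: F
Step 3: E
Step 4: X
Step 5: X  (unchanged — fixed point at step 4)

Answer: 4


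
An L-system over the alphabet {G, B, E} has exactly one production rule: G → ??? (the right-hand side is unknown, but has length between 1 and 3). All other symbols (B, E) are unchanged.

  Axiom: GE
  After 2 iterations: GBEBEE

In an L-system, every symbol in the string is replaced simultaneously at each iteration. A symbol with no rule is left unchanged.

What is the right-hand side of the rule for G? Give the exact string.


Trying G → GBE:
  Step 0: GE
  Step 1: GBEE
  Step 2: GBEBEE
Matches the given result.

Answer: GBE


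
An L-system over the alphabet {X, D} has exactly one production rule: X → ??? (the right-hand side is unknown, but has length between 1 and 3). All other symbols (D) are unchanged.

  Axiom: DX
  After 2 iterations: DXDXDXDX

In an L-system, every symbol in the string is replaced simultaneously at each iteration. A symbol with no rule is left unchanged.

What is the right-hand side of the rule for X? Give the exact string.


Trying X → XDX:
  Step 0: DX
  Step 1: DXDX
  Step 2: DXDXDXDX
Matches the given result.

Answer: XDX


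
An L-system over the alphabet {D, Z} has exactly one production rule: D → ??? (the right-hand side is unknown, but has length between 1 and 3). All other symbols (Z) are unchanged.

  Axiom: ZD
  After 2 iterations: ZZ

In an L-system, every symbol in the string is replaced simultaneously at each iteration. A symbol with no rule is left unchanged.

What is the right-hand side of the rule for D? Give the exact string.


Trying D → Z:
  Step 0: ZD
  Step 1: ZZ
  Step 2: ZZ
Matches the given result.

Answer: Z


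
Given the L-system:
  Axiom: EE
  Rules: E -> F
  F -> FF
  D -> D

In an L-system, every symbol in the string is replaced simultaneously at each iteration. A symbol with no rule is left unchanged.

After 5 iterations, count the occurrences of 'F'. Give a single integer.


Step 0: EE  (0 'F')
Step 1: FF  (2 'F')
Step 2: FFFF  (4 'F')
Step 3: FFFFFFFF  (8 'F')
Step 4: FFFFFFFFFFFFFFFF  (16 'F')
Step 5: FFFFFFFFFFFFFFFFFFFFFFFFFFFFFFFF  (32 'F')

Answer: 32


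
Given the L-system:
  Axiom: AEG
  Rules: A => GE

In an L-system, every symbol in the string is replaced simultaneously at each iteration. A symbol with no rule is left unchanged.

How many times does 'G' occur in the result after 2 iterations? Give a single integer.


Step 0: AEG  (1 'G')
Step 1: GEEG  (2 'G')
Step 2: GEEG  (2 'G')

Answer: 2


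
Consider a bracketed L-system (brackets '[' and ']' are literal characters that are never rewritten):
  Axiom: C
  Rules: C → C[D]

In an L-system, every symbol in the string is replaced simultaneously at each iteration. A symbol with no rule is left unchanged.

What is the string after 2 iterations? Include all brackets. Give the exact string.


Answer: C[D][D]

Derivation:
Step 0: C
Step 1: C[D]
Step 2: C[D][D]


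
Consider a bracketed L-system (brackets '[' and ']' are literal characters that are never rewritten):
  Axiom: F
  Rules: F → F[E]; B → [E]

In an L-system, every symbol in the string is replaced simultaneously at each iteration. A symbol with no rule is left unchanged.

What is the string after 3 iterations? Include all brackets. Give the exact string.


Step 0: F
Step 1: F[E]
Step 2: F[E][E]
Step 3: F[E][E][E]

Answer: F[E][E][E]


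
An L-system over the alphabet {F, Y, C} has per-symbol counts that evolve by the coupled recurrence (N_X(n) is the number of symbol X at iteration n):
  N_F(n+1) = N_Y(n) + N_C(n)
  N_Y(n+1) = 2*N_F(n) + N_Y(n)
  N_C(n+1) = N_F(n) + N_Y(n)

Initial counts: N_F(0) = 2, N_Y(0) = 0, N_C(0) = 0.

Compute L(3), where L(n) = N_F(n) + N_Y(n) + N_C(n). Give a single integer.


Step 0: N_F=2, N_Y=0, N_C=0, L=2
Step 1: N_F=0, N_Y=4, N_C=2, L=6
Step 2: N_F=6, N_Y=4, N_C=4, L=14
Step 3: N_F=8, N_Y=16, N_C=10, L=34

Answer: 34


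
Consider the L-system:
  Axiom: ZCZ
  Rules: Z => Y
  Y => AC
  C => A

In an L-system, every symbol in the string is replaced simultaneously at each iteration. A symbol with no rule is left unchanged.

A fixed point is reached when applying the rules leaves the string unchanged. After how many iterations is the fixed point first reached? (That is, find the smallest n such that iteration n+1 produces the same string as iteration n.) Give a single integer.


Step 0: ZCZ
Step 1: YAY
Step 2: ACAAC
Step 3: AAAAA
Step 4: AAAAA  (unchanged — fixed point at step 3)

Answer: 3


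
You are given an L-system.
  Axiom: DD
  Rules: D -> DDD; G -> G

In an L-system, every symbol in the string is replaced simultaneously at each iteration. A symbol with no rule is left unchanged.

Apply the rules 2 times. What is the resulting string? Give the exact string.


Step 0: DD
Step 1: DDDDDD
Step 2: DDDDDDDDDDDDDDDDDD

Answer: DDDDDDDDDDDDDDDDDD


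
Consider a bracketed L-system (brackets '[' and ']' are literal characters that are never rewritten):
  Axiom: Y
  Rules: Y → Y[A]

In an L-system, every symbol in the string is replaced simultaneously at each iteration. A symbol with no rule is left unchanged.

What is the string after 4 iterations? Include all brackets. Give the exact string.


Step 0: Y
Step 1: Y[A]
Step 2: Y[A][A]
Step 3: Y[A][A][A]
Step 4: Y[A][A][A][A]

Answer: Y[A][A][A][A]


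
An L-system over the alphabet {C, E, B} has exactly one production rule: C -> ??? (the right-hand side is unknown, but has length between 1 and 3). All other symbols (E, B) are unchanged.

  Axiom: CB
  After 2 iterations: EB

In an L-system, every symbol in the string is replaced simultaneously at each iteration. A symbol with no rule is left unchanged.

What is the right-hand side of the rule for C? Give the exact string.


Trying C -> E:
  Step 0: CB
  Step 1: EB
  Step 2: EB
Matches the given result.

Answer: E


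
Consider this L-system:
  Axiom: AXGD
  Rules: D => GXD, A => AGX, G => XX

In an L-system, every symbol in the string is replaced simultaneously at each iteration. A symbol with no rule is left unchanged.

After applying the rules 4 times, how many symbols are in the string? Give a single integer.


Step 0: length = 4
Step 1: length = 9
Step 2: length = 15
Step 3: length = 21
Step 4: length = 27

Answer: 27


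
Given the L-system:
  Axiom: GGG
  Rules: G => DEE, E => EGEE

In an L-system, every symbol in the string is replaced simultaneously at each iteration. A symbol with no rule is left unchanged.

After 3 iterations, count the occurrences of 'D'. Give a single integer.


Step 0: GGG  (0 'D')
Step 1: DEEDEEDEE  (3 'D')
Step 2: DEGEEEGEEDEGEEEGEEDEGEEEGEE  (3 'D')
Step 3: DEGEEDEEEGEEEGEEEGEEDEEEGEEEGEEDEGEEDEEEGEEEGEEEGEEDEEEGEEEGEEDEGEEDEEEGEEEGEEEGEEDEEEGEEEGEE  (9 'D')

Answer: 9


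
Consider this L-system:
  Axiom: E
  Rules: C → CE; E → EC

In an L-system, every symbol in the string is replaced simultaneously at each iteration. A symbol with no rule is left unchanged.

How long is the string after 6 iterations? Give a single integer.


Step 0: length = 1
Step 1: length = 2
Step 2: length = 4
Step 3: length = 8
Step 4: length = 16
Step 5: length = 32
Step 6: length = 64

Answer: 64


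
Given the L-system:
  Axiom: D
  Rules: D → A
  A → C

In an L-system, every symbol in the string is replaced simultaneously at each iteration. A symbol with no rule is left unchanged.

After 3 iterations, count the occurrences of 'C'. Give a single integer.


Answer: 1

Derivation:
Step 0: D  (0 'C')
Step 1: A  (0 'C')
Step 2: C  (1 'C')
Step 3: C  (1 'C')


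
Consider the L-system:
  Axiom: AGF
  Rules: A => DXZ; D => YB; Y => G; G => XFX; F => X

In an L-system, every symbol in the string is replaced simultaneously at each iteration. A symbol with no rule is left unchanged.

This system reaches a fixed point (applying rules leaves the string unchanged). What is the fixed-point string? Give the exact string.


Answer: XXXBXZXXXX

Derivation:
Step 0: AGF
Step 1: DXZXFXX
Step 2: YBXZXXXX
Step 3: GBXZXXXX
Step 4: XFXBXZXXXX
Step 5: XXXBXZXXXX
Step 6: XXXBXZXXXX  (unchanged — fixed point at step 5)


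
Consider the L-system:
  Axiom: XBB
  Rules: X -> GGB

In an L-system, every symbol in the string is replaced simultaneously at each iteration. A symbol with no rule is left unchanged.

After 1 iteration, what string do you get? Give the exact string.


Step 0: XBB
Step 1: GGBBB

Answer: GGBBB
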